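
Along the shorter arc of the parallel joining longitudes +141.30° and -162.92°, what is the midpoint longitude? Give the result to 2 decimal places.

+169.19°

Signed shortest Δλ from +141.30° to -162.92° is +55.78°.
Midpoint longitude = +141.30° + (+55.78°)/2 = +141.30° + 27.89° = +169.19°.
(The naïve average (+141.30 + -162.92)/2 = -10.81° is on the wrong side of the globe.)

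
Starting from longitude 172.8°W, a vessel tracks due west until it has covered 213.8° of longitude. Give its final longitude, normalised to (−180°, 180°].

26.6°W

Start at -172.8°; shift −213.8° → -386.6°.
-386.6° lies outside (−180°, 180°]; add 360° → -26.6°.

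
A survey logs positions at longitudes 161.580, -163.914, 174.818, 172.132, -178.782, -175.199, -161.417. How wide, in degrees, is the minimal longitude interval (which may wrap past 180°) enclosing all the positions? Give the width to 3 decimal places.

Sort the longitudes: -178.782°, -175.199°, -163.914°, -161.417°, +161.580°, +172.132°, +174.818°.
Eastward gaps between consecutive values (wrapping around): 3.583°, 11.285°, 2.497°, 322.997°, 10.552°, 2.686°, 6.400°.
Largest gap = 322.997° ⇒ minimal covering band is its complement: 360° − 322.997° = 37.003°.
Band runs from +161.580° eastward to -161.417°, crossing the antimeridian.

37.003°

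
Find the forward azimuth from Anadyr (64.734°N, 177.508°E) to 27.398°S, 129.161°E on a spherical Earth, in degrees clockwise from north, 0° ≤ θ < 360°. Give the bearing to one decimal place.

Δλ = 129.161 − 177.508 = -48.347°.
θ = atan2( sin Δλ · cos φ₂ , cos φ₁ · sin φ₂ − sin φ₁ · cos φ₂ · cos Δλ )
  = atan2(-0.66337, -0.73003) = -137.739° → normalised to [0°, 360°): 222.261°.

222.3°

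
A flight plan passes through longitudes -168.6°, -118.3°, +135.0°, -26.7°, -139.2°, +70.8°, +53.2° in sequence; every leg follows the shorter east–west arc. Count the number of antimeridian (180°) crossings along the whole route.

2

Leg 1: -168.6° → -118.3°, shortest Δλ = 50.3° (east) — does not cross 180°.
Leg 2: -118.3° → +135.0°, shortest Δλ = -106.7° (west) — crosses 180°.
Leg 3: +135.0° → -26.7°, shortest Δλ = -161.7° (west) — does not cross 180°.
Leg 4: -26.7° → -139.2°, shortest Δλ = -112.5° (west) — does not cross 180°.
Leg 5: -139.2° → +70.8°, shortest Δλ = -150.0° (west) — crosses 180°.
Leg 6: +70.8° → +53.2°, shortest Δλ = -17.6° (west) — does not cross 180°.
Total crossings: 2.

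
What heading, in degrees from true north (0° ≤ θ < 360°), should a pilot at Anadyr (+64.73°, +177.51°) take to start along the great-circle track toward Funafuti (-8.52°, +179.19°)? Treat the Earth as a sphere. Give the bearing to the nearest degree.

Δλ = 179.19 − 177.51 = 1.68°.
θ = atan2( sin Δλ · cos φ₂ , cos φ₁ · sin φ₂ − sin φ₁ · cos φ₂ · cos Δλ )
  = atan2(0.02899, -0.95719) = 178.265° → normalised to [0°, 360°): 178.265°.

178°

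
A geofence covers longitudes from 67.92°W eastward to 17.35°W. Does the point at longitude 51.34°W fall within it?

Band width going east from -67.92° to -17.35°: ((-17.35 − -67.92) mod 360) = 50.57°.
Offset of -51.34° east of the west edge: ((-51.34 − -67.92) mod 360) = 16.58°.
16.58° ≤ 50.57° ⇒ inside.

Yes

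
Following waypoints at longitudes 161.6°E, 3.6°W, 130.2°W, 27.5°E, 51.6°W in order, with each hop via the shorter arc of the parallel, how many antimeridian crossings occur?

Leg 1: +161.6° → -3.6°, shortest Δλ = -165.2° (west) — does not cross 180°.
Leg 2: -3.6° → -130.2°, shortest Δλ = -126.6° (west) — does not cross 180°.
Leg 3: -130.2° → +27.5°, shortest Δλ = 157.7° (east) — does not cross 180°.
Leg 4: +27.5° → -51.6°, shortest Δλ = -79.1° (west) — does not cross 180°.
Total crossings: 0.

0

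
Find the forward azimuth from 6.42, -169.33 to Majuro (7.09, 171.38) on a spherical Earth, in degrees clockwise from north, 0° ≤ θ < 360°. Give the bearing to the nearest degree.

273°

Δλ = 171.38 − -169.33 = 340.71°; wrapped into (−180°, 180°]: -19.29°.
θ = atan2( sin Δλ · cos φ₂ , cos φ₁ · sin φ₂ − sin φ₁ · cos φ₂ · cos Δλ )
  = atan2(-0.32782, 0.01792) = -86.871° → normalised to [0°, 360°): 273.129°.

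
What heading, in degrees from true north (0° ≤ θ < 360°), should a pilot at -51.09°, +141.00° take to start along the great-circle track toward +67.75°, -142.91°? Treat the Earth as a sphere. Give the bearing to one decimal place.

29.4°

Δλ = -142.91 − 141.00 = -283.91°; wrapped into (−180°, 180°]: 76.09°.
θ = atan2( sin Δλ · cos φ₂ , cos φ₁ · sin φ₂ − sin φ₁ · cos φ₂ · cos Δλ )
  = atan2(0.36754, 0.65216) = 29.405° → normalised to [0°, 360°): 29.405°.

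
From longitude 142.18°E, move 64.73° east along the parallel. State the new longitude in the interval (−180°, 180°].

Start at +142.18°; shift +64.73° → +206.91°.
+206.91° lies outside (−180°, 180°]; subtract 360° → -153.09°.

153.09°W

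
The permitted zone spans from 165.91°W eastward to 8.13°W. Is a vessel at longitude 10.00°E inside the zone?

No

Band width going east from -165.91° to -8.13°: ((-8.13 − -165.91) mod 360) = 157.78°.
Offset of +10.00° east of the west edge: ((10.00 − -165.91) mod 360) = 175.91°.
175.91° > 157.78° ⇒ outside.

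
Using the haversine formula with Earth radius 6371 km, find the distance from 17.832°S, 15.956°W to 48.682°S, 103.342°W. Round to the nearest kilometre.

8341 km

Δλ = -103.342 − -15.956 = -87.386°.
Δφ = -48.682 − -17.832 = -30.850°.
a = sin²(Δφ/2) + cos φ₁ · cos φ₂ · sin²(Δλ/2) = 0.370671.
c = 2·atan2(√a, √(1−a)) = 1.30916 rad → d = 6371·c ≈ 8340.68 km.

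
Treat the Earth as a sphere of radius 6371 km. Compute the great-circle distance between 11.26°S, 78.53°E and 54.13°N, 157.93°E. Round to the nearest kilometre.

Δλ = 157.93 − 78.53 = 79.40°.
Δφ = 54.13 − -11.26 = 65.39°.
a = sin²(Δφ/2) + cos φ₁ · cos φ₂ · sin²(Δλ/2) = 0.526259.
c = 2·atan2(√a, √(1−a)) = 1.62334 rad → d = 6371·c ≈ 10342.29 km.

10342 km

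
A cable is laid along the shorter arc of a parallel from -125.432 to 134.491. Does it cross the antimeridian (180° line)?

Yes

Naïve |134.491 − -125.432| = 259.923° > 180°, so the shorter arc goes the other way round — across 180°.
Signed shortest Δλ = ((134.491 − -125.432 + 180) mod 360) − 180 = -100.077°.
Going west by 100.077° from -125.432° passes through 180° before reaching +134.491°.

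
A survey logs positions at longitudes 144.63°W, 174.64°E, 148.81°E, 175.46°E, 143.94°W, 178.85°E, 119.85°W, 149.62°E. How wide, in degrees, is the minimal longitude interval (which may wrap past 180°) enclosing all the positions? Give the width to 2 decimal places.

Sort the longitudes: -144.63°, -143.94°, -119.85°, +148.81°, +149.62°, +174.64°, +175.46°, +178.85°.
Eastward gaps between consecutive values (wrapping around): 0.69°, 24.09°, 268.66°, 0.81°, 25.02°, 0.82°, 3.39°, 36.52°.
Largest gap = 268.66° ⇒ minimal covering band is its complement: 360° − 268.66° = 91.34°.
Band runs from +148.81° eastward to -119.85°, crossing the antimeridian.

91.34°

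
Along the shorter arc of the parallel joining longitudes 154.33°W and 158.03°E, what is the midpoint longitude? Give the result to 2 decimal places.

178.15°W

Signed shortest Δλ from -154.33° to +158.03° is -47.64°.
Midpoint longitude = -154.33° + (-47.64°)/2 = -154.33° − 23.82° = -178.15°.
(The naïve average (-154.33 + +158.03)/2 = 1.85° is on the wrong side of the globe.)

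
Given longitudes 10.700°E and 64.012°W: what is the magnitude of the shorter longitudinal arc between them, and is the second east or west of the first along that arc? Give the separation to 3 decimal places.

74.712° west

Raw difference: -64.012 − 10.700 = -74.712°.
Normalise into (−180°, 180°]: -74.712° stays -74.712°.
Negative ⇒ the second point lies to the west; separation 74.712°.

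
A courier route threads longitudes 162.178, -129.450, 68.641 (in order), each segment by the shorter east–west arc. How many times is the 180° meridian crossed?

2

Leg 1: +162.178° → -129.450°, shortest Δλ = 68.372° (east) — crosses 180°.
Leg 2: -129.450° → +68.641°, shortest Δλ = -161.909° (west) — crosses 180°.
Total crossings: 2.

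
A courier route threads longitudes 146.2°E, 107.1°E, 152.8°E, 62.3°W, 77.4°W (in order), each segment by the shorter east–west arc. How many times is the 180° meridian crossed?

1

Leg 1: +146.2° → +107.1°, shortest Δλ = -39.1° (west) — does not cross 180°.
Leg 2: +107.1° → +152.8°, shortest Δλ = 45.7° (east) — does not cross 180°.
Leg 3: +152.8° → -62.3°, shortest Δλ = 144.9° (east) — crosses 180°.
Leg 4: -62.3° → -77.4°, shortest Δλ = -15.1° (west) — does not cross 180°.
Total crossings: 1.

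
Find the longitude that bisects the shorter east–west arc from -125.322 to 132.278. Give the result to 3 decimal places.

-176.522°

Signed shortest Δλ from -125.322° to +132.278° is -102.400°.
Midpoint longitude = -125.322° + (-102.400°)/2 = -125.322° − 51.200° = -176.522°.
(The naïve average (-125.322 + +132.278)/2 = 3.478° is on the wrong side of the globe.)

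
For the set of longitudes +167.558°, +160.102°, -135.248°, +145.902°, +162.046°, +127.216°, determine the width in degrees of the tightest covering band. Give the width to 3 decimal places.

97.536°

Sort the longitudes: -135.248°, +127.216°, +145.902°, +160.102°, +162.046°, +167.558°.
Eastward gaps between consecutive values (wrapping around): 262.464°, 18.686°, 14.200°, 1.944°, 5.512°, 57.194°.
Largest gap = 262.464° ⇒ minimal covering band is its complement: 360° − 262.464° = 97.536°.
Band runs from +127.216° eastward to -135.248°, crossing the antimeridian.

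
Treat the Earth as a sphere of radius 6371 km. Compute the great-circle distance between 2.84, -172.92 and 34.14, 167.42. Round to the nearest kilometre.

4033 km

Δλ = 167.42 − -172.92 = 340.34°; wrapped into (−180°, 180°]: -19.66°.
Δφ = 34.14 − 2.84 = 31.30°.
a = sin²(Δφ/2) + cos φ₁ · cos φ₂ · sin²(Δλ/2) = 0.096865.
c = 2·atan2(√a, √(1−a)) = 0.63298 rad → d = 6371·c ≈ 4032.70 km.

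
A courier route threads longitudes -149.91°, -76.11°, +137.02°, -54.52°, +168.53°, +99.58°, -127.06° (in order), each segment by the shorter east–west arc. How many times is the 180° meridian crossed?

Leg 1: -149.91° → -76.11°, shortest Δλ = 73.8° (east) — does not cross 180°.
Leg 2: -76.11° → +137.02°, shortest Δλ = -146.87° (west) — crosses 180°.
Leg 3: +137.02° → -54.52°, shortest Δλ = 168.46° (east) — crosses 180°.
Leg 4: -54.52° → +168.53°, shortest Δλ = -136.95° (west) — crosses 180°.
Leg 5: +168.53° → +99.58°, shortest Δλ = -68.95° (west) — does not cross 180°.
Leg 6: +99.58° → -127.06°, shortest Δλ = 133.36° (east) — crosses 180°.
Total crossings: 4.

4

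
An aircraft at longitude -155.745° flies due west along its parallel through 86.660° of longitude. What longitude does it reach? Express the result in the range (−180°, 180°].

Start at -155.745°; shift −86.660° → -242.405°.
-242.405° lies outside (−180°, 180°]; add 360° → +117.595°.

+117.595°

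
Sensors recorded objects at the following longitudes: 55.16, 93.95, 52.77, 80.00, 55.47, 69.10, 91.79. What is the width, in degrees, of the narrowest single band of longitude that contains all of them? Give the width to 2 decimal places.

41.18°

Sort the longitudes: +52.77°, +55.16°, +55.47°, +69.10°, +80.00°, +91.79°, +93.95°.
Eastward gaps between consecutive values (wrapping around): 2.39°, 0.31°, 13.63°, 10.90°, 11.79°, 2.16°, 318.82°.
Largest gap = 318.82° ⇒ minimal covering band is its complement: 360° − 318.82° = 41.18°.
Band runs from +52.77° eastward to +93.95°.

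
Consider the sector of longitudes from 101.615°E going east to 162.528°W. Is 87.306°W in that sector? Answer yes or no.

No

Band width going east from +101.615° to -162.528°: ((-162.528 − 101.615) mod 360) = 95.857°.
Offset of -87.306° east of the west edge: ((-87.306 − 101.615) mod 360) = 171.079°.
171.079° > 95.857° ⇒ outside.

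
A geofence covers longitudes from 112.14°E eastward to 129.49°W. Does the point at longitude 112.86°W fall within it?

Band width going east from +112.14° to -129.49°: ((-129.49 − 112.14) mod 360) = 118.37°.
Offset of -112.86° east of the west edge: ((-112.86 − 112.14) mod 360) = 135.00°.
135.00° > 118.37° ⇒ outside.

No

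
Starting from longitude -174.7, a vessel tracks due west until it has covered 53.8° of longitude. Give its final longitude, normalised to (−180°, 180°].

+131.5°

Start at -174.7°; shift −53.8° → -228.5°.
-228.5° lies outside (−180°, 180°]; add 360° → +131.5°.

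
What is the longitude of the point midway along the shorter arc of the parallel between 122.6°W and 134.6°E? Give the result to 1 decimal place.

174.0°W

Signed shortest Δλ from -122.6° to +134.6° is -102.8°.
Midpoint longitude = -122.6° + (-102.8°)/2 = -122.6° − 51.4° = -174.0°.
(The naïve average (-122.6 + +134.6)/2 = 6.0° is on the wrong side of the globe.)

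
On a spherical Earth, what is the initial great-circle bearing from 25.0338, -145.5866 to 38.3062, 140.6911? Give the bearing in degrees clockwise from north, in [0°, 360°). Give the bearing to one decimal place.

301.9°

Δλ = 140.6911 − -145.5866 = 286.2777°; wrapped into (−180°, 180°]: -73.7223°.
θ = atan2( sin Δλ · cos φ₂ , cos φ₁ · sin φ₂ − sin φ₁ · cos φ₂ · cos Δλ )
  = atan2(-0.75325, 0.46856) = -58.116° → normalised to [0°, 360°): 301.884°.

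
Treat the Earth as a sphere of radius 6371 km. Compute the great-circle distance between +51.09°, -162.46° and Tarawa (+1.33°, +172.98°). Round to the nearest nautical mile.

Δλ = 172.98 − -162.46 = 335.44°; wrapped into (−180°, 180°]: -24.56°.
Δφ = 1.33 − 51.09 = -49.76°.
a = sin²(Δφ/2) + cos φ₁ · cos φ₂ · sin²(Δλ/2) = 0.205410.
c = 2·atan2(√a, √(1−a)) = 0.94075 rad → d = 6371·c ≈ 5993.54 km ≈ 3236.25 nmi.

3236 nmi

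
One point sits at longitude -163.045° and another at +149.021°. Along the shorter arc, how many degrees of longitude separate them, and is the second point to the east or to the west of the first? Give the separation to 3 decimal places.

Raw difference: 149.021 − -163.045 = 312.066°.
Normalise into (−180°, 180°]: 312.066° − 360° = -47.934°.
Negative ⇒ the second point lies to the west; separation 47.934°.

47.934° west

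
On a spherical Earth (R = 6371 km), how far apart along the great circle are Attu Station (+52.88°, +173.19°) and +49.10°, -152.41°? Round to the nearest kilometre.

2420 km

Δλ = -152.41 − 173.19 = -325.60°; wrapped into (−180°, 180°]: 34.40°.
Δφ = 49.10 − 52.88 = -3.78°.
a = sin²(Δφ/2) + cos φ₁ · cos φ₂ · sin²(Δλ/2) = 0.035639.
c = 2·atan2(√a, √(1−a)) = 0.37984 rad → d = 6371·c ≈ 2419.99 km.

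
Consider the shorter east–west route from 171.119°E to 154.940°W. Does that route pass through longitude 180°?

Yes

Naïve |-154.940 − 171.119| = 326.059° > 180°, so the shorter arc goes the other way round — across 180°.
Signed shortest Δλ = ((-154.940 − 171.119 + 180) mod 360) − 180 = 33.941°.
Going east by 33.941° from +171.119° passes through 180° before reaching -154.940°.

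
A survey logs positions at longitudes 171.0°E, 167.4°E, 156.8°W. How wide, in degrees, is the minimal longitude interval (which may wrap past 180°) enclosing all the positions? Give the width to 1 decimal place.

Sort the longitudes: -156.8°, +167.4°, +171.0°.
Eastward gaps between consecutive values (wrapping around): 324.2°, 3.6°, 32.2°.
Largest gap = 324.2° ⇒ minimal covering band is its complement: 360° − 324.2° = 35.8°.
Band runs from +167.4° eastward to -156.8°, crossing the antimeridian.

35.8°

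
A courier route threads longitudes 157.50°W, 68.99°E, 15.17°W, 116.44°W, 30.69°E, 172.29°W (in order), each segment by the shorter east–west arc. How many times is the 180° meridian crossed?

Leg 1: -157.50° → +68.99°, shortest Δλ = -133.51° (west) — crosses 180°.
Leg 2: +68.99° → -15.17°, shortest Δλ = -84.16° (west) — does not cross 180°.
Leg 3: -15.17° → -116.44°, shortest Δλ = -101.27° (west) — does not cross 180°.
Leg 4: -116.44° → +30.69°, shortest Δλ = 147.13° (east) — does not cross 180°.
Leg 5: +30.69° → -172.29°, shortest Δλ = 157.02° (east) — crosses 180°.
Total crossings: 2.

2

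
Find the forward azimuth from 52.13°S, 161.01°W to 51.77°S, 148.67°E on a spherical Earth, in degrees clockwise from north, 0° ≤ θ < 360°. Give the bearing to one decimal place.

Δλ = 148.67 − -161.01 = 309.68°; wrapped into (−180°, 180°]: -50.32°.
θ = atan2( sin Δλ · cos φ₂ , cos φ₁ · sin φ₂ − sin φ₁ · cos φ₂ · cos Δλ )
  = atan2(-0.47626, -0.17031) = -109.677° → normalised to [0°, 360°): 250.323°.

250.3°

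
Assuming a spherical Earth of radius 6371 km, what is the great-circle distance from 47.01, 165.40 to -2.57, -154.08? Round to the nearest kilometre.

6781 km

Δλ = -154.08 − 165.40 = -319.48°; wrapped into (−180°, 180°]: 40.52°.
Δφ = -2.57 − 47.01 = -49.58°.
a = sin²(Δφ/2) + cos φ₁ · cos φ₂ · sin²(Δλ/2) = 0.257488.
c = 2·atan2(√a, √(1−a)) = 1.06441 rad → d = 6371·c ≈ 6781.33 km.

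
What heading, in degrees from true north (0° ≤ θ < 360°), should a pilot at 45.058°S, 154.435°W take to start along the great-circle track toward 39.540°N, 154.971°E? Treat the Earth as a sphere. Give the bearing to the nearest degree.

Δλ = 154.971 − -154.435 = 309.406°; wrapped into (−180°, 180°]: -50.594°.
θ = atan2( sin Δλ · cos φ₂ , cos φ₁ · sin φ₂ − sin φ₁ · cos φ₂ · cos Δλ )
  = atan2(-0.59587, 0.79622) = -36.810° → normalised to [0°, 360°): 323.190°.

323°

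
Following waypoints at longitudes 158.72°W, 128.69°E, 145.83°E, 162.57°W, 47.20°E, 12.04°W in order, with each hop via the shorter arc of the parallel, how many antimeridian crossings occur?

Leg 1: -158.72° → +128.69°, shortest Δλ = -72.59° (west) — crosses 180°.
Leg 2: +128.69° → +145.83°, shortest Δλ = 17.14° (east) — does not cross 180°.
Leg 3: +145.83° → -162.57°, shortest Δλ = 51.6° (east) — crosses 180°.
Leg 4: -162.57° → +47.20°, shortest Δλ = -150.23° (west) — crosses 180°.
Leg 5: +47.20° → -12.04°, shortest Δλ = -59.24° (west) — does not cross 180°.
Total crossings: 3.

3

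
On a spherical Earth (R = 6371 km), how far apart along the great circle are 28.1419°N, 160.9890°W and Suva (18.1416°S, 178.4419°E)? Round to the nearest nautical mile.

3025 nmi

Δλ = 178.4419 − -160.9890 = 339.4309°; wrapped into (−180°, 180°]: -20.5691°.
Δφ = -18.1416 − 28.1419 = -46.2835°.
a = sin²(Δφ/2) + cos φ₁ · cos φ₂ · sin²(Δλ/2) = 0.181165.
c = 2·atan2(√a, √(1−a)) = 0.87933 rad → d = 6371·c ≈ 5602.18 km ≈ 3024.94 nmi.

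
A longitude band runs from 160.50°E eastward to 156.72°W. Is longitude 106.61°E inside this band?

Band width going east from +160.50° to -156.72°: ((-156.72 − 160.50) mod 360) = 42.78°.
Offset of +106.61° east of the west edge: ((106.61 − 160.50) mod 360) = 306.11°.
306.11° > 42.78° ⇒ outside.

No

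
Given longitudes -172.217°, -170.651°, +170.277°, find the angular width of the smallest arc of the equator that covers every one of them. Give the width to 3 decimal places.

19.072°

Sort the longitudes: -172.217°, -170.651°, +170.277°.
Eastward gaps between consecutive values (wrapping around): 1.566°, 340.928°, 17.506°.
Largest gap = 340.928° ⇒ minimal covering band is its complement: 360° − 340.928° = 19.072°.
Band runs from +170.277° eastward to -170.651°, crossing the antimeridian.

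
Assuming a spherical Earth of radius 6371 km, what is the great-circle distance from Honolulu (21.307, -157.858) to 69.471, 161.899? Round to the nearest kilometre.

5990 km

Δλ = 161.899 − -157.858 = 319.757°; wrapped into (−180°, 180°]: -40.243°.
Δφ = 69.471 − 21.307 = 48.164°.
a = sin²(Δφ/2) + cos φ₁ · cos φ₂ · sin²(Δλ/2) = 0.205164.
c = 2·atan2(√a, √(1−a)) = 0.94014 rad → d = 6371·c ≈ 5989.66 km.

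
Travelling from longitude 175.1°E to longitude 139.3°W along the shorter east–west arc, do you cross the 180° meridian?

Yes

Naïve |-139.3 − 175.1| = 314.4° > 180°, so the shorter arc goes the other way round — across 180°.
Signed shortest Δλ = ((-139.3 − 175.1 + 180) mod 360) − 180 = 45.6°.
Going east by 45.6° from +175.1° passes through 180° before reaching -139.3°.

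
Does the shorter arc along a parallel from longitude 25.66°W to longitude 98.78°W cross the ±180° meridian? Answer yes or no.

Signed shortest Δλ = ((-98.78 − -25.66 + 180) mod 360) − 180 = -73.12°.
Going west by 73.12° from -25.66° reaches -98.78° without touching 180°.

No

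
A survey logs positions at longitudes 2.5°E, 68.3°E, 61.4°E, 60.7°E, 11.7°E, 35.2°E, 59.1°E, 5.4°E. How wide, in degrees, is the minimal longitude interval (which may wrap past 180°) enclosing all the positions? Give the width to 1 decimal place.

Sort the longitudes: +2.5°, +5.4°, +11.7°, +35.2°, +59.1°, +60.7°, +61.4°, +68.3°.
Eastward gaps between consecutive values (wrapping around): 2.9°, 6.3°, 23.5°, 23.9°, 1.6°, 0.7°, 6.9°, 294.2°.
Largest gap = 294.2° ⇒ minimal covering band is its complement: 360° − 294.2° = 65.8°.
Band runs from +2.5° eastward to +68.3°.

65.8°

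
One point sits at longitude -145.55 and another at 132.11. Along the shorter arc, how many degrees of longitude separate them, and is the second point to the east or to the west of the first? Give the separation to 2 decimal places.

Raw difference: 132.11 − -145.55 = 277.66°.
Normalise into (−180°, 180°]: 277.66° − 360° = -82.34°.
Negative ⇒ the second point lies to the west; separation 82.34°.

82.34° west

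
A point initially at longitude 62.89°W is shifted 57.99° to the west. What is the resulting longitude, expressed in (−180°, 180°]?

120.88°W

Start at -62.89°; shift −57.99° → -120.88°.
-120.88° already lies in (−180°, 180°].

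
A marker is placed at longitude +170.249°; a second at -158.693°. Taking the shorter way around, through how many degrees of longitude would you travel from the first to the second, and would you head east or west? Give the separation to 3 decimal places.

31.058° east

Raw difference: -158.693 − 170.249 = -328.942°.
Normalise into (−180°, 180°]: -328.942° + 360° = 31.058°.
Positive ⇒ the second point lies to the east; separation 31.058°.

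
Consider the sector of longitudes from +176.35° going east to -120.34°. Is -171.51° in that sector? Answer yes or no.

Band width going east from +176.35° to -120.34°: ((-120.34 − 176.35) mod 360) = 63.31°.
Offset of -171.51° east of the west edge: ((-171.51 − 176.35) mod 360) = 12.14°.
12.14° ≤ 63.31° ⇒ inside.

Yes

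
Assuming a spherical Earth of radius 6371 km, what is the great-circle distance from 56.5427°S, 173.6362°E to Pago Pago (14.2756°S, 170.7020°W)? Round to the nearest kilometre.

Δλ = -170.7020 − 173.6362 = -344.3382°; wrapped into (−180°, 180°]: 15.6618°.
Δφ = -14.2756 − -56.5427 = 42.2671°.
a = sin²(Δφ/2) + cos φ₁ · cos φ₂ · sin²(Δλ/2) = 0.139910.
c = 2·atan2(√a, √(1−a)) = 0.76673 rad → d = 6371·c ≈ 4884.86 km.

4885 km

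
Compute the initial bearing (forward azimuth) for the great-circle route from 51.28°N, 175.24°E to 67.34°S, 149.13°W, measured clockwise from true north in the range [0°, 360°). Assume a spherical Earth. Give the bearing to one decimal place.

Δλ = -149.13 − 175.24 = -324.37°; wrapped into (−180°, 180°]: 35.63°.
θ = atan2( sin Δλ · cos φ₂ , cos φ₁ · sin φ₂ − sin φ₁ · cos φ₂ · cos Δλ )
  = atan2(0.22443, -0.82154) = 164.720° → normalised to [0°, 360°): 164.720°.

164.7°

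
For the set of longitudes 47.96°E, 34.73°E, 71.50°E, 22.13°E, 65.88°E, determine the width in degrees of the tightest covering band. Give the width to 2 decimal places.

Sort the longitudes: +22.13°, +34.73°, +47.96°, +65.88°, +71.50°.
Eastward gaps between consecutive values (wrapping around): 12.60°, 13.23°, 17.92°, 5.62°, 310.63°.
Largest gap = 310.63° ⇒ minimal covering band is its complement: 360° − 310.63° = 49.37°.
Band runs from +22.13° eastward to +71.50°.

49.37°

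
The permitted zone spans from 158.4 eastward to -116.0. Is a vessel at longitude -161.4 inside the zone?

Yes

Band width going east from +158.4° to -116.0°: ((-116.0 − 158.4) mod 360) = 85.6°.
Offset of -161.4° east of the west edge: ((-161.4 − 158.4) mod 360) = 40.2°.
40.2° ≤ 85.6° ⇒ inside.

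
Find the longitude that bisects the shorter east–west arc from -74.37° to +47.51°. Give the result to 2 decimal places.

-13.43°

Signed shortest Δλ from -74.37° to +47.51° is +121.88°.
Midpoint longitude = -74.37° + (+121.88°)/2 = -74.37° + 60.94° = -13.43°.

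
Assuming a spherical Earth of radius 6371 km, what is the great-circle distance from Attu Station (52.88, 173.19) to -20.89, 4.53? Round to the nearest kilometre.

Δλ = 4.53 − 173.19 = -168.66°.
Δφ = -20.89 − 52.88 = -73.77°.
a = sin²(Δφ/2) + cos φ₁ · cos φ₂ · sin²(Δλ/2) = 0.918567.
c = 2·atan2(√a, √(1−a)) = 2.56282 rad → d = 6371·c ≈ 16327.71 km.

16328 km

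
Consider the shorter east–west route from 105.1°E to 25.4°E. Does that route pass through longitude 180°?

No

Signed shortest Δλ = ((25.4 − 105.1 + 180) mod 360) − 180 = -79.7°.
Going west by 79.7° from +105.1° reaches +25.4° without touching 180°.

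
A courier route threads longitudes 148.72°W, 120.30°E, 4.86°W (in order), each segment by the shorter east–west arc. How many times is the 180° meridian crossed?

1

Leg 1: -148.72° → +120.30°, shortest Δλ = -90.98° (west) — crosses 180°.
Leg 2: +120.30° → -4.86°, shortest Δλ = -125.16° (west) — does not cross 180°.
Total crossings: 1.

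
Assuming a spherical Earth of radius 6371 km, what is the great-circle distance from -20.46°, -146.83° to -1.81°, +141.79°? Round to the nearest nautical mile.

4319 nmi

Δλ = 141.79 − -146.83 = 288.62°; wrapped into (−180°, 180°]: -71.38°.
Δφ = -1.81 − -20.46 = 18.65°.
a = sin²(Δφ/2) + cos φ₁ · cos φ₂ · sin²(Δλ/2) = 0.344980.
c = 2·atan2(√a, √(1−a)) = 1.25556 rad → d = 6371·c ≈ 7999.18 km ≈ 4319.21 nmi.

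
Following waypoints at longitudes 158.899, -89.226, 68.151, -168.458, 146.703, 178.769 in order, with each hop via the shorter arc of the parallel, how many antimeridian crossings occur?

3

Leg 1: +158.899° → -89.226°, shortest Δλ = 111.875° (east) — crosses 180°.
Leg 2: -89.226° → +68.151°, shortest Δλ = 157.377° (east) — does not cross 180°.
Leg 3: +68.151° → -168.458°, shortest Δλ = 123.391° (east) — crosses 180°.
Leg 4: -168.458° → +146.703°, shortest Δλ = -44.839° (west) — crosses 180°.
Leg 5: +146.703° → +178.769°, shortest Δλ = 32.066° (east) — does not cross 180°.
Total crossings: 3.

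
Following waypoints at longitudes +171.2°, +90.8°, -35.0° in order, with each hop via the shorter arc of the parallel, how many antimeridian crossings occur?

Leg 1: +171.2° → +90.8°, shortest Δλ = -80.4° (west) — does not cross 180°.
Leg 2: +90.8° → -35.0°, shortest Δλ = -125.8° (west) — does not cross 180°.
Total crossings: 0.

0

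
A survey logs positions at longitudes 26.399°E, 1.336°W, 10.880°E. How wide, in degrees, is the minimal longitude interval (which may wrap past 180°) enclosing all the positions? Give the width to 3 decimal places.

Sort the longitudes: -1.336°, +10.880°, +26.399°.
Eastward gaps between consecutive values (wrapping around): 12.216°, 15.519°, 332.265°.
Largest gap = 332.265° ⇒ minimal covering band is its complement: 360° − 332.265° = 27.735°.
Band runs from -1.336° eastward to +26.399°.

27.735°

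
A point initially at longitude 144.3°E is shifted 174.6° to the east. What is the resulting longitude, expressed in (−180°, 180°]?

Start at +144.3°; shift +174.6° → +318.9°.
+318.9° lies outside (−180°, 180°]; subtract 360° → -41.1°.

41.1°W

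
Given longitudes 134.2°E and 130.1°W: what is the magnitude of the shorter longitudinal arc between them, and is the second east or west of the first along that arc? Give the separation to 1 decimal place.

Raw difference: -130.1 − 134.2 = -264.3°.
Normalise into (−180°, 180°]: -264.3° + 360° = 95.7°.
Positive ⇒ the second point lies to the east; separation 95.7°.

95.7° east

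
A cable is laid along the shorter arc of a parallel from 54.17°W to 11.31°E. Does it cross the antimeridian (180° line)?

No

Signed shortest Δλ = ((11.31 − -54.17 + 180) mod 360) − 180 = 65.48°.
Going east by 65.48° from -54.17° reaches +11.31° without touching 180°.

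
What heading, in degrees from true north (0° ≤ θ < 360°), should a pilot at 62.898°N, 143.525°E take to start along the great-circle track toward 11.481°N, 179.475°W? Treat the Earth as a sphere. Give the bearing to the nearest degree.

136°

Δλ = -179.475 − 143.525 = -323.000°; wrapped into (−180°, 180°]: 37.000°.
θ = atan2( sin Δλ · cos φ₂ , cos φ₁ · sin φ₂ − sin φ₁ · cos φ₂ · cos Δλ )
  = atan2(0.58977, -0.60604) = 135.779° → normalised to [0°, 360°): 135.779°.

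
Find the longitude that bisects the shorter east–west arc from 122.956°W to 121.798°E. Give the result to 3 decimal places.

Signed shortest Δλ from -122.956° to +121.798° is -115.246°.
Midpoint longitude = -122.956° + (-115.246°)/2 = -122.956° − 57.623° = -180.579°.
Normalise into (−180°, 180°]: +179.421°.
(The naïve average (-122.956 + +121.798)/2 = -0.579° is on the wrong side of the globe.)

179.421°E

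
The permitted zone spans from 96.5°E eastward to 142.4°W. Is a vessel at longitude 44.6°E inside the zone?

No

Band width going east from +96.5° to -142.4°: ((-142.4 − 96.5) mod 360) = 121.1°.
Offset of +44.6° east of the west edge: ((44.6 − 96.5) mod 360) = 308.1°.
308.1° > 121.1° ⇒ outside.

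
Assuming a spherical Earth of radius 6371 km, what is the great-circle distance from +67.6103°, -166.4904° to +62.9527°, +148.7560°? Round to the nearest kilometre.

2094 km

Δλ = 148.7560 − -166.4904 = 315.2464°; wrapped into (−180°, 180°]: -44.7536°.
Δφ = 62.9527 − 67.6103 = -4.6576°.
a = sin²(Δφ/2) + cos φ₁ · cos φ₂ · sin²(Δλ/2) = 0.026754.
c = 2·atan2(√a, √(1−a)) = 0.32861 rad → d = 6371·c ≈ 2093.57 km.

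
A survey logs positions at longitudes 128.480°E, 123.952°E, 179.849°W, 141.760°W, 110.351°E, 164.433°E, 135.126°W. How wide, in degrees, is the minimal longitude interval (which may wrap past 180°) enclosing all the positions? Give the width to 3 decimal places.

114.523°

Sort the longitudes: -179.849°, -141.760°, -135.126°, +110.351°, +123.952°, +128.480°, +164.433°.
Eastward gaps between consecutive values (wrapping around): 38.089°, 6.634°, 245.477°, 13.601°, 4.528°, 35.953°, 15.718°.
Largest gap = 245.477° ⇒ minimal covering band is its complement: 360° − 245.477° = 114.523°.
Band runs from +110.351° eastward to -135.126°, crossing the antimeridian.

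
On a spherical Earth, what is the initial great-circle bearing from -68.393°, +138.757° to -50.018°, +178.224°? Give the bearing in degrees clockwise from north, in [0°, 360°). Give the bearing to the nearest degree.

Δλ = 178.224 − 138.757 = 39.467°.
θ = atan2( sin Δλ · cos φ₂ , cos φ₁ · sin φ₂ − sin φ₁ · cos φ₂ · cos Δλ )
  = atan2(0.40842, 0.17902) = 66.331° → normalised to [0°, 360°): 66.331°.

66°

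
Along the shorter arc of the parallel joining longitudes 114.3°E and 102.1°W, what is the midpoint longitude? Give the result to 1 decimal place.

Signed shortest Δλ from +114.3° to -102.1° is +143.6°.
Midpoint longitude = +114.3° + (+143.6°)/2 = +114.3° + 71.8° = +186.1°.
Normalise into (−180°, 180°]: -173.9°.
(The naïve average (+114.3 + -102.1)/2 = 6.1° is on the wrong side of the globe.)

173.9°W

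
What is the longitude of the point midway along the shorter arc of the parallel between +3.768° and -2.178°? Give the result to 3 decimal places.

Signed shortest Δλ from +3.768° to -2.178° is -5.946°.
Midpoint longitude = +3.768° + (-5.946°)/2 = +3.768° − 2.973° = +0.795°.

+0.795°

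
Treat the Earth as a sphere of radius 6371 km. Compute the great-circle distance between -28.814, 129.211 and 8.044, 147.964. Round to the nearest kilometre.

Δλ = 147.964 − 129.211 = 18.753°.
Δφ = 8.044 − -28.814 = 36.858°.
a = sin²(Δφ/2) + cos φ₁ · cos φ₂ · sin²(Δλ/2) = 0.122966.
c = 2·atan2(√a, √(1−a)) = 0.71656 rad → d = 6371·c ≈ 4565.22 km.

4565 km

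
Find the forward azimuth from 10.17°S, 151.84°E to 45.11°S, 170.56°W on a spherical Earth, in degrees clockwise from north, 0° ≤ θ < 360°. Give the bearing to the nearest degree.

Δλ = -170.56 − 151.84 = -322.40°; wrapped into (−180°, 180°]: 37.60°.
θ = atan2( sin Δλ · cos φ₂ , cos φ₁ · sin φ₂ − sin φ₁ · cos φ₂ · cos Δλ )
  = atan2(0.43061, -0.59860) = 144.270° → normalised to [0°, 360°): 144.270°.

144°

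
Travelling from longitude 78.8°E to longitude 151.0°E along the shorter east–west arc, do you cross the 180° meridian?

No

Signed shortest Δλ = ((151.0 − 78.8 + 180) mod 360) − 180 = 72.2°.
Going east by 72.2° from +78.8° reaches +151.0° without touching 180°.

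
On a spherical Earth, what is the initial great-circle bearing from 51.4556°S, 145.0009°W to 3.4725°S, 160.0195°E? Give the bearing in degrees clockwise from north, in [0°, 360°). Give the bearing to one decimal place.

Δλ = 160.0195 − -145.0009 = 305.0204°; wrapped into (−180°, 180°]: -54.9796°.
θ = atan2( sin Δλ · cos φ₂ , cos φ₁ · sin φ₂ − sin φ₁ · cos φ₂ · cos Δλ )
  = atan2(-0.81744, 0.41027) = -63.348° → normalised to [0°, 360°): 296.652°.

296.7°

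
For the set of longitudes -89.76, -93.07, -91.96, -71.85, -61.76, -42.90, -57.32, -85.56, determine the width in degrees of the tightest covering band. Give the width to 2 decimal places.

50.17°

Sort the longitudes: -93.07°, -91.96°, -89.76°, -85.56°, -71.85°, -61.76°, -57.32°, -42.90°.
Eastward gaps between consecutive values (wrapping around): 1.11°, 2.20°, 4.20°, 13.71°, 10.09°, 4.44°, 14.42°, 309.83°.
Largest gap = 309.83° ⇒ minimal covering band is its complement: 360° − 309.83° = 50.17°.
Band runs from -93.07° eastward to -42.90°.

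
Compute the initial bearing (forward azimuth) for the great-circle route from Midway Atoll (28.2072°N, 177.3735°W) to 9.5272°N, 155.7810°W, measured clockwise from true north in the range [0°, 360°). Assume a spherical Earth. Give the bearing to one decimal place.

Δλ = -155.7810 − -177.3735 = 21.5925°.
θ = atan2( sin Δλ · cos φ₂ , cos φ₁ · sin φ₂ − sin φ₁ · cos φ₂ · cos Δλ )
  = atan2(0.36293, -0.28757) = 128.392° → normalised to [0°, 360°): 128.392°.

128.4°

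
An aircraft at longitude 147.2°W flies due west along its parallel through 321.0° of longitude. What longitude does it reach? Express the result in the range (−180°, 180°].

Start at -147.2°; shift −321.0° → -468.2°.
-468.2° lies outside (−180°, 180°]; add 360° → -108.2°.

108.2°W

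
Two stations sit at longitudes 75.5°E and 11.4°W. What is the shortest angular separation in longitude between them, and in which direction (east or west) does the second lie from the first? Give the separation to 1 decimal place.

Raw difference: -11.4 − 75.5 = -86.9°.
Normalise into (−180°, 180°]: -86.9° stays -86.9°.
Negative ⇒ the second point lies to the west; separation 86.9°.

86.9° west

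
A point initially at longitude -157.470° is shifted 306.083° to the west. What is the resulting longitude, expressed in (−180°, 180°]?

Start at -157.470°; shift −306.083° → -463.553°.
-463.553° lies outside (−180°, 180°]; add 360° → -103.553°.

-103.553°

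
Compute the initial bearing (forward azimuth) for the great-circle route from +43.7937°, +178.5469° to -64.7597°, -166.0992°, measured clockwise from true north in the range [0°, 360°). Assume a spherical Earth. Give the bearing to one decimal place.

173.1°

Δλ = -166.0992 − 178.5469 = -344.6461°; wrapped into (−180°, 180°]: 15.3539°.
θ = atan2( sin Δλ · cos φ₂ , cos φ₁ · sin φ₂ − sin φ₁ · cos φ₂ · cos Δλ )
  = atan2(0.11291, -0.93749) = 173.133° → normalised to [0°, 360°): 173.133°.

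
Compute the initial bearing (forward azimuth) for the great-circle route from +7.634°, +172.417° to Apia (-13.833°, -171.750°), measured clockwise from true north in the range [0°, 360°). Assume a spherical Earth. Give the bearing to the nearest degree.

144°

Δλ = -171.750 − 172.417 = -344.167°; wrapped into (−180°, 180°]: 15.833°.
θ = atan2( sin Δλ · cos φ₂ , cos φ₁ · sin φ₂ − sin φ₁ · cos φ₂ · cos Δλ )
  = atan2(0.26492, -0.36107) = 143.732° → normalised to [0°, 360°): 143.732°.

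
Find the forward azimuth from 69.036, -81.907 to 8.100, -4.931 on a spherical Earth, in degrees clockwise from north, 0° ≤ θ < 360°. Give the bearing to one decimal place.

99.3°

Δλ = -4.931 − -81.907 = 76.976°.
θ = atan2( sin Δλ · cos φ₂ , cos φ₁ · sin φ₂ − sin φ₁ · cos φ₂ · cos Δλ )
  = atan2(0.96456, -0.15793) = 99.299° → normalised to [0°, 360°): 99.299°.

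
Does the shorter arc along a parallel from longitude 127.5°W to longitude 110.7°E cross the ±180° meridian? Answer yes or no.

Yes

Naïve |110.7 − -127.5| = 238.2° > 180°, so the shorter arc goes the other way round — across 180°.
Signed shortest Δλ = ((110.7 − -127.5 + 180) mod 360) − 180 = -121.8°.
Going west by 121.8° from -127.5° passes through 180° before reaching +110.7°.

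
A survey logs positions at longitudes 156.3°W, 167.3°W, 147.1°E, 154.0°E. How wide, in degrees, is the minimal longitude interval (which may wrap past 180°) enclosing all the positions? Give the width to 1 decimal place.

Sort the longitudes: -167.3°, -156.3°, +147.1°, +154.0°.
Eastward gaps between consecutive values (wrapping around): 11.0°, 303.4°, 6.9°, 38.7°.
Largest gap = 303.4° ⇒ minimal covering band is its complement: 360° − 303.4° = 56.6°.
Band runs from +147.1° eastward to -156.3°, crossing the antimeridian.

56.6°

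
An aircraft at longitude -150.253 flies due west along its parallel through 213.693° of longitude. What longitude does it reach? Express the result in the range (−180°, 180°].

-3.946°

Start at -150.253°; shift −213.693° → -363.946°.
-363.946° lies outside (−180°, 180°]; add 360° → -3.946°.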